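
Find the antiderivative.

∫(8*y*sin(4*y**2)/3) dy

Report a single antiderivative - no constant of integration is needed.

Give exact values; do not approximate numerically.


Answer: -cos(4*y**2)/3.


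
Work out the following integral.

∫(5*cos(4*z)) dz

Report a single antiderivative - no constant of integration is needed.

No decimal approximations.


Answer: 5*sin(4*z)/4.


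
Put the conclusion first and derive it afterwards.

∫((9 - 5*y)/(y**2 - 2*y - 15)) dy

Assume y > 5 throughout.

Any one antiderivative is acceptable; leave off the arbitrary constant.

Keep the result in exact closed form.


The answer is -2*log(y - 5) - 3*log(y + 3).
Step 1. Decompose ∫((9 - 5*y)/(y**2 - 2*y - 15)) dy by partial fractions, (9 - 5*y)/(y**2 - 2*y - 15) = -3/(y + 3) - 2/(y - 5): now ∫(-2/(y - 5)) dy + ∫(-3/(y + 3)) dy.
Step 2. Evaluate the standard form [assuming y > -3]: now -3*log(y + 3) + ∫(-2/(y - 5)) dy.
Step 3. Evaluate the standard form [assuming y > 5]: now -2*log(y - 5) - 3*log(y + 3).
Answer: -2*log(y - 5) - 3*log(y + 3).


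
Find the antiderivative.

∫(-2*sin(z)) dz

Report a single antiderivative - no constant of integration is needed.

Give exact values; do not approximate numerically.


Answer: 2*cos(z).


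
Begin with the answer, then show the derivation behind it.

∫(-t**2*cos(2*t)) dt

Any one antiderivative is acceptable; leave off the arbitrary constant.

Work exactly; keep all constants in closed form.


The answer is -t**2*sin(2*t)/2 - t*cos(2*t)/2 + sin(2*t)/4.
Step 1. Integrate ∫(-t**2*cos(2*t)) dt by parts with u = t**2, dv = (-cos(2*t)) dt, so v = -sin(2*t)/2: now -t**2*sin(2*t)/2 + ∫(t*sin(2*t)) dt.
Step 2. Integrate ∫(t*sin(2*t)) dt by parts with u = t, dv = (sin(2*t)) dt, so v = -cos(2*t)/2: now -t**2*sin(2*t)/2 - t*cos(2*t)/2 + ∫(cos(2*t)/2) dt.
Step 3. Evaluate the standard form: now -t**2*sin(2*t)/2 - t*cos(2*t)/2 + sin(2*t)/4.
Answer: -t**2*sin(2*t)/2 - t*cos(2*t)/2 + sin(2*t)/4.


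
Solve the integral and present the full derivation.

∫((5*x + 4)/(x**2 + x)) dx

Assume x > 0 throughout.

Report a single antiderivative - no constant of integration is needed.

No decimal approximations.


Step 1. Decompose ∫((5*x + 4)/(x**2 + x)) dx by partial fractions, (5*x + 4)/(x**2 + x) = 1/(x + 1) + 4/x: now ∫(4/x) dx + ∫(1/(x + 1)) dx.
Step 2. Evaluate the standard form [assuming x > -1]: now log(x + 1) + ∫(4/x) dx.
Step 3. Evaluate the standard form [assuming x > 0]: now 4*log(x) + log(x + 1).
Answer: 4*log(x) + log(x + 1).


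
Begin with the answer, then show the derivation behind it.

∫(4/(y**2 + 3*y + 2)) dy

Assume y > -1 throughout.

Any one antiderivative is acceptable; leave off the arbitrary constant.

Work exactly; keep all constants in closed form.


The answer is 4*log(y + 1) - 4*log(y + 2).
Step 1. Decompose ∫(4/(y**2 + 3*y + 2)) dy by partial fractions, 4/(y**2 + 3*y + 2) = -4/(y + 2) + 4/(y + 1): now ∫(4/(y + 1)) dy + ∫(-4/(y + 2)) dy.
Step 2. Evaluate the standard form [assuming y > -1]: now 4*log(y + 1) + ∫(-4/(y + 2)) dy.
Step 3. Evaluate the standard form [assuming y > -2]: now 4*log(y + 1) - 4*log(y + 2).
Answer: 4*log(y + 1) - 4*log(y + 2).


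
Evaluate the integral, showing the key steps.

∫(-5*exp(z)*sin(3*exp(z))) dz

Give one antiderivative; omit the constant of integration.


Step 1. Substitute u = exp(z), turning ∫(-5*exp(z)*sin(3*exp(z))) dz into ∫(-5*sin(3*u)) du: now ∫(-5*sin(3*u)) du.
Step 2. Evaluate the standard form: now 5*cos(3*u)/3.
Step 3. Substitute back u = exp(z): now 5*cos(3*exp(z))/3.
Answer: 5*cos(3*exp(z))/3.


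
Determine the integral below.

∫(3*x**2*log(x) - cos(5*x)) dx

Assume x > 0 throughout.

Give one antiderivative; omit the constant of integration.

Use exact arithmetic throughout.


Answer: x**3*log(x) - x**3/3 - sin(5*x)/5.


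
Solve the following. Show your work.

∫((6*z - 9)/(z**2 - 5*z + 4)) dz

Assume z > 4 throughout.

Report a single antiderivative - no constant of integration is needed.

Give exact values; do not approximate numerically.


Step 1. Decompose ∫((6*z - 9)/(z**2 - 5*z + 4)) dz by partial fractions, (6*z - 9)/(z**2 - 5*z + 4) = 1/(z - 1) + 5/(z - 4): now ∫(5/(z - 4)) dz + ∫(1/(z - 1)) dz.
Step 2. Evaluate the standard form [assuming z > 1]: now log(z - 1) + ∫(5/(z - 4)) dz.
Step 3. Evaluate the standard form [assuming z > 4]: now 5*log(z - 4) + log(z - 1).
Answer: 5*log(z - 4) + log(z - 1).


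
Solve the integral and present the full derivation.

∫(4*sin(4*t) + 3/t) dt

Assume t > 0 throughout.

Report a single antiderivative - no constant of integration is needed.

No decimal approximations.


Step 1. Rewrite: now ∫(3/t) dt + ∫(4*sin(4*t)) dt.
Step 2. Evaluate the standard form [assuming t > 0]: now 3*log(t) + ∫(4*sin(4*t)) dt.
Step 3. Evaluate the standard form: now 3*log(t) - cos(4*t).
Answer: 3*log(t) - cos(4*t).


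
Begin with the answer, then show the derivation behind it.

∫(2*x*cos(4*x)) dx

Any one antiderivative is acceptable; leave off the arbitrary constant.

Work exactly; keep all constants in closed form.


The answer is x*sin(4*x)/2 + cos(4*x)/8.
Step 1. Integrate ∫(2*x*cos(4*x)) dx by parts with u = x, dv = (2*cos(4*x)) dx, so v = sin(4*x)/2: now x*sin(4*x)/2 + ∫(-sin(4*x)/2) dx.
Step 2. Evaluate the standard form: now x*sin(4*x)/2 + cos(4*x)/8.
Answer: x*sin(4*x)/2 + cos(4*x)/8.


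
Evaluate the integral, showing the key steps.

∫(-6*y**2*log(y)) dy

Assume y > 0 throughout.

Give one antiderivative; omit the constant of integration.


Step 1. Integrate ∫(-6*y**2*log(y)) dy by parts with u = log(y), dv = (-6*y**2) dy, so v = -2*y**3 [assuming y > 0]: now -2*y**3*log(y) + ∫(2*y**2) dy.
Step 2. Evaluate the standard form: now -2*y**3*log(y) + 2*y**3/3.
Answer: -2*y**3*log(y) + 2*y**3/3.


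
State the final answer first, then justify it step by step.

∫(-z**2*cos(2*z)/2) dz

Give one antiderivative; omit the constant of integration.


The answer is -z**2*sin(2*z)/4 - z*cos(2*z)/4 + sin(2*z)/8.
Step 1. Integrate ∫(-z**2*cos(2*z)/2) dz by parts with u = z**2, dv = (-cos(2*z)/2) dz, so v = -sin(2*z)/4: now -z**2*sin(2*z)/4 + ∫(z*sin(2*z)/2) dz.
Step 2. Integrate ∫(z*sin(2*z)/2) dz by parts with u = z, dv = (sin(2*z)/2) dz, so v = -cos(2*z)/4: now -z**2*sin(2*z)/4 - z*cos(2*z)/4 + ∫(cos(2*z)/4) dz.
Step 3. Evaluate the standard form: now -z**2*sin(2*z)/4 - z*cos(2*z)/4 + sin(2*z)/8.
Answer: -z**2*sin(2*z)/4 - z*cos(2*z)/4 + sin(2*z)/8.


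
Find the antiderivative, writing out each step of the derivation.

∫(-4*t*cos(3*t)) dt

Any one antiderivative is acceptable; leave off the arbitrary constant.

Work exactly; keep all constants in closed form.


Step 1. Integrate ∫(-4*t*cos(3*t)) dt by parts with u = t, dv = (-4*cos(3*t)) dt, so v = -4*sin(3*t)/3: now -4*t*sin(3*t)/3 + ∫(4*sin(3*t)/3) dt.
Step 2. Evaluate the standard form: now -4*t*sin(3*t)/3 - 4*cos(3*t)/9.
Answer: -4*t*sin(3*t)/3 - 4*cos(3*t)/9.


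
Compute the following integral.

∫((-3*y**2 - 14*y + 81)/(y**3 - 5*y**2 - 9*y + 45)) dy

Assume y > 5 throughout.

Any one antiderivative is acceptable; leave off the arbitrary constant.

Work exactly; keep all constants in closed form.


Answer: -4*log(y - 5) - log(y - 3) + 2*log(y + 3).


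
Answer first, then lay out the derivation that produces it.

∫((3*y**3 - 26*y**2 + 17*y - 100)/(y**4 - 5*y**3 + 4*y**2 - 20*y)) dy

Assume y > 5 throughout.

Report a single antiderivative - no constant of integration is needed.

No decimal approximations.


The answer is 5*log(y) - 2*log(y - 5) - atan(y/2)/2.
Step 1. Decompose ∫((3*y**3 - 26*y**2 + 17*y - 100)/(y**4 - 5*y**3 + 4*y**2 - 20*y)) dy by partial fractions, (3*y**3 - 26*y**2 + 17*y - 100)/(y**4 - 5*y**3 + 4*y**2 - 20*y) = -1/(y**2 + 4) - 2/(y - 5) + 5/y: now ∫(5/y) dy + ∫(-2/(y - 5)) dy + ∫(-1/(y**2 + 4)) dy.
Step 2. Evaluate the standard form [assuming y > 0]: now 5*log(y) + ∫(-2/(y - 5)) dy + ∫(-1/(y**2 + 4)) dy.
Step 3. Evaluate the standard form [assuming y > 5]: now 5*log(y) - 2*log(y - 5) + ∫(-1/(y**2 + 4)) dy.
Step 4. Evaluate the standard form: now 5*log(y) - 2*log(y - 5) - atan(y/2)/2.
Answer: 5*log(y) - 2*log(y - 5) - atan(y/2)/2.


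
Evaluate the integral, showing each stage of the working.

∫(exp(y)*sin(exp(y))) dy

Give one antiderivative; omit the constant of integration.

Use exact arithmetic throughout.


Step 1. Substitute u = exp(y), turning ∫(exp(y)*sin(exp(y))) dy into ∫(sin(u)) du: now ∫(sin(u)) du.
Step 2. Evaluate the standard form: now -cos(u).
Step 3. Substitute back u = exp(y): now -cos(exp(y)).
Answer: -cos(exp(y)).


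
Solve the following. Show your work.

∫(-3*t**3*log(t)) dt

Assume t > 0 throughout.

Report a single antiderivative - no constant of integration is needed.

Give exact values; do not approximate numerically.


Step 1. Integrate ∫(-3*t**3*log(t)) dt by parts with u = log(t), dv = (-3*t**3) dt, so v = -3*t**4/4 [assuming t > 0]: now -3*t**4*log(t)/4 + ∫(3*t**3/4) dt.
Step 2. Evaluate the standard form: now -3*t**4*log(t)/4 + 3*t**4/16.
Answer: -3*t**4*log(t)/4 + 3*t**4/16.


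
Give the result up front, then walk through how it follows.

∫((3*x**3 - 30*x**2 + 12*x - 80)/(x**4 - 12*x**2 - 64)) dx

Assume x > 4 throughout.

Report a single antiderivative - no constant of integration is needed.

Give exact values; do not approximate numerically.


The answer is -2*log(x - 4) + 5*log(x + 4) - atan(x/2).
Step 1. Decompose ∫((3*x**3 - 30*x**2 + 12*x - 80)/(x**4 - 12*x**2 - 64)) dx by partial fractions, (3*x**3 - 30*x**2 + 12*x - 80)/(x**4 - 12*x**2 - 64) = -2/(x**2 + 4) + 5/(x + 4) - 2/(x - 4): now ∫(-2/(x - 4)) dx + ∫(5/(x + 4)) dx + ∫(-2/(x**2 + 4)) dx.
Step 2. Evaluate the standard form [assuming x > -4]: now 5*log(x + 4) + ∫(-2/(x - 4)) dx + ∫(-2/(x**2 + 4)) dx.
Step 3. Evaluate the standard form [assuming x > 4]: now -2*log(x - 4) + 5*log(x + 4) + ∫(-2/(x**2 + 4)) dx.
Step 4. Evaluate the standard form: now -2*log(x - 4) + 5*log(x + 4) - atan(x/2).
Answer: -2*log(x - 4) + 5*log(x + 4) - atan(x/2).


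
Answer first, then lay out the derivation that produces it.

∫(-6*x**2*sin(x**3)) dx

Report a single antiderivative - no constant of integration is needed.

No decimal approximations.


The answer is 2*cos(x**3).
Step 1. Substitute u = x**3, turning ∫(-6*x**2*sin(x**3)) dx into ∫(-2*sin(u)) du: now ∫(-2*sin(u)) du.
Step 2. Evaluate the standard form: now 2*cos(u).
Step 3. Substitute back u = x**3: now 2*cos(x**3).
Answer: 2*cos(x**3).


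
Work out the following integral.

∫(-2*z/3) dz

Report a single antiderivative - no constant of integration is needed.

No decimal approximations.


Answer: -z**2/3.


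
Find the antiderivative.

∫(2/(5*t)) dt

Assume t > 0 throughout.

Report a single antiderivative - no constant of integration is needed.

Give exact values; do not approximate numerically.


Answer: 2*log(t)/5.


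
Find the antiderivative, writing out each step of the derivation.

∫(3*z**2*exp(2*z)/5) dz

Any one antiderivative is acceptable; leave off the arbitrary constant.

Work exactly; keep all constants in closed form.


Step 1. Integrate ∫(3*z**2*exp(2*z)/5) dz by parts with u = z**2, dv = (3*exp(2*z)/5) dz, so v = 3*exp(2*z)/10: now 3*z**2*exp(2*z)/10 + ∫(-3*z*exp(2*z)/5) dz.
Step 2. Integrate ∫(-3*z*exp(2*z)/5) dz by parts with u = z, dv = (-3*exp(2*z)/5) dz, so v = -3*exp(2*z)/10: now 3*z**2*exp(2*z)/10 - 3*z*exp(2*z)/10 + ∫(3*exp(2*z)/10) dz.
Step 3. Evaluate the standard form: now 3*z**2*exp(2*z)/10 - 3*z*exp(2*z)/10 + 3*exp(2*z)/20.
Answer: 3*z**2*exp(2*z)/10 - 3*z*exp(2*z)/10 + 3*exp(2*z)/20.


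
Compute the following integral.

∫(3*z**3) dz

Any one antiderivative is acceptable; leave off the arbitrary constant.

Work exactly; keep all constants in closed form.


Answer: 3*z**4/4.


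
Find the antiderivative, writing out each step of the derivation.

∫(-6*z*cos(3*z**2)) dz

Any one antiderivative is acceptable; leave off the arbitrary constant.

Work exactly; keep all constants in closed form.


Step 1. Substitute u = z**2, turning ∫(-6*z*cos(3*z**2)) dz into ∫(-3*cos(3*u)) du: now ∫(-3*cos(3*u)) du.
Step 2. Evaluate the standard form: now -sin(3*u).
Step 3. Substitute back u = z**2: now -sin(3*z**2).
Answer: -sin(3*z**2).


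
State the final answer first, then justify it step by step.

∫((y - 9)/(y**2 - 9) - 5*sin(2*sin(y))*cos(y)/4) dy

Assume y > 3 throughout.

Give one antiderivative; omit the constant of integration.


The answer is -log(y - 3) + 2*log(y + 3) + 5*cos(2*sin(y))/8.
Step 1. Rewrite: now ∫((y - 9)/(y**2 - 9)) dy + ∫(-5*sin(2*sin(y))*cos(y)/4) dy.
Step 2. Decompose ∫((y - 9)/(y**2 - 9)) dy by partial fractions, (y - 9)/(y**2 - 9) = 2/(y + 3) - 1/(y - 3): now ∫(-5*sin(2*sin(y))*cos(y)/4) dy + ∫(-1/(y - 3)) dy + ∫(2/(y + 3)) dy.
Step 3. Evaluate the standard form [assuming y > -3]: now 2*log(y + 3) + ∫(-5*sin(2*sin(y))*cos(y)/4) dy + ∫(-1/(y - 3)) dy.
Step 4. Evaluate the standard form [assuming y > 3]: now -log(y - 3) + 2*log(y + 3) + ∫(-5*sin(2*sin(y))*cos(y)/4) dy.
Step 5. Substitute u = sin(y), turning ∫(-5*sin(2*sin(y))*cos(y)/4) dy into ∫(-5*sin(2*u)/4) du: now -log(y - 3) + 2*log(y + 3) + ∫(-5*sin(2*u)/4) du.
Step 6. Evaluate the standard form: now -log(y - 3) + 2*log(y + 3) + 5*cos(2*u)/8.
Step 7. Substitute back u = sin(y): now -log(y - 3) + 2*log(y + 3) + 5*cos(2*sin(y))/8.
Answer: -log(y - 3) + 2*log(y + 3) + 5*cos(2*sin(y))/8.


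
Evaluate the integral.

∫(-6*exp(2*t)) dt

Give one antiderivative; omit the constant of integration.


Answer: -3*exp(2*t).


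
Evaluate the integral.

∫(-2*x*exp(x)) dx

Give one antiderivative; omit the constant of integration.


Answer: -2*x*exp(x) + 2*exp(x).


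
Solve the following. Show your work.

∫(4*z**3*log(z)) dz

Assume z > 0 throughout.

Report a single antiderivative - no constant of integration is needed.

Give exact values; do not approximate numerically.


Step 1. Integrate ∫(4*z**3*log(z)) dz by parts with u = log(z), dv = (4*z**3) dz, so v = z**4 [assuming z > 0]: now z**4*log(z) + ∫(-z**3) dz.
Step 2. Evaluate the standard form: now z**4*log(z) - z**4/4.
Answer: z**4*log(z) - z**4/4.


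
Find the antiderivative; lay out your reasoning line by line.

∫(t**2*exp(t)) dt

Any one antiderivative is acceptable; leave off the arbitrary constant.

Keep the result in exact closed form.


Step 1. Integrate ∫(t**2*exp(t)) dt by parts with u = t**2, dv = (exp(t)) dt, so v = exp(t): now t**2*exp(t) + ∫(-2*t*exp(t)) dt.
Step 2. Integrate ∫(-2*t*exp(t)) dt by parts with u = t, dv = (-2*exp(t)) dt, so v = -2*exp(t): now t**2*exp(t) - 2*t*exp(t) + ∫(2*exp(t)) dt.
Step 3. Evaluate the standard form: now t**2*exp(t) - 2*t*exp(t) + 2*exp(t).
Answer: t**2*exp(t) - 2*t*exp(t) + 2*exp(t).


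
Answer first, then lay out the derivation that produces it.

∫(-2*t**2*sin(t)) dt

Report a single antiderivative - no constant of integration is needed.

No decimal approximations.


The answer is 2*t**2*cos(t) - 4*t*sin(t) - 4*cos(t).
Step 1. Integrate ∫(-2*t**2*sin(t)) dt by parts with u = t**2, dv = (-2*sin(t)) dt, so v = 2*cos(t): now 2*t**2*cos(t) + ∫(-4*t*cos(t)) dt.
Step 2. Integrate ∫(-4*t*cos(t)) dt by parts with u = t, dv = (-4*cos(t)) dt, so v = -4*sin(t): now 2*t**2*cos(t) - 4*t*sin(t) + ∫(4*sin(t)) dt.
Step 3. Evaluate the standard form: now 2*t**2*cos(t) - 4*t*sin(t) - 4*cos(t).
Answer: 2*t**2*cos(t) - 4*t*sin(t) - 4*cos(t).


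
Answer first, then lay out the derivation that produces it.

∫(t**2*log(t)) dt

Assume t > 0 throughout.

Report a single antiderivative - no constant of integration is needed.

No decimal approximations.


The answer is t**3*log(t)/3 - t**3/9.
Step 1. Integrate ∫(t**2*log(t)) dt by parts with u = log(t), dv = (t**2) dt, so v = t**3/3 [assuming t > 0]: now t**3*log(t)/3 + ∫(-t**2/3) dt.
Step 2. Evaluate the standard form: now t**3*log(t)/3 - t**3/9.
Answer: t**3*log(t)/3 - t**3/9.


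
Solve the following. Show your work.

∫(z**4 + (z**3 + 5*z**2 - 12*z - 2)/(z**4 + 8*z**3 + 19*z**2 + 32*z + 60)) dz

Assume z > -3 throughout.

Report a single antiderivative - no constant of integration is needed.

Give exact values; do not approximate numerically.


Step 1. Rewrite: now ∫(z**4) dz + ∫((z**3 + 5*z**2 - 12*z - 2)/(z**4 + 8*z**3 + 19*z**2 + 32*z + 60)) dz.
Step 2. Evaluate the standard form: now z**5/5 + ∫((z**3 + 5*z**2 - 12*z - 2)/(z**4 + 8*z**3 + 19*z**2 + 32*z + 60)) dz.
Step 3. Decompose ∫((z**3 + 5*z**2 - 12*z - 2)/(z**4 + 8*z**3 + 19*z**2 + 32*z + 60)) dz by partial fractions, (z**3 + 5*z**2 - 12*z - 2)/(z**4 + 8*z**3 + 19*z**2 + 32*z + 60) = -2/(z**2 + 4) - 1/(z + 5) + 2/(z + 3): now z**5/5 + ∫(2/(z + 3)) dz + ∫(-1/(z + 5)) dz + ∫(-2/(z**2 + 4)) dz.
Step 4. Evaluate the standard form [assuming z > -5]: now z**5/5 - log(z + 5) + ∫(2/(z + 3)) dz + ∫(-2/(z**2 + 4)) dz.
Step 5. Evaluate the standard form [assuming z > -3]: now z**5/5 + 2*log(z + 3) - log(z + 5) + ∫(-2/(z**2 + 4)) dz.
Step 6. Evaluate the standard form: now z**5/5 + 2*log(z + 3) - log(z + 5) - atan(z/2).
Answer: z**5/5 + 2*log(z + 3) - log(z + 5) - atan(z/2).


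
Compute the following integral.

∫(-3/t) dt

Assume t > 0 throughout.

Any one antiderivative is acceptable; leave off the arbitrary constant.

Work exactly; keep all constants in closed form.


Answer: -3*log(t).


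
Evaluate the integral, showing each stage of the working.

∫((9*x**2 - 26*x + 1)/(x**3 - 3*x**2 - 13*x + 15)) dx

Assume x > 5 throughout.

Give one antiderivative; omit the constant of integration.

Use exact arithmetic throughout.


Step 1. Decompose ∫((9*x**2 - 26*x + 1)/(x**3 - 3*x**2 - 13*x + 15)) dx by partial fractions, (9*x**2 - 26*x + 1)/(x**3 - 3*x**2 - 13*x + 15) = 5/(x + 3) + 1/(x - 1) + 3/(x - 5): now ∫(3/(x - 5)) dx + ∫(1/(x - 1)) dx + ∫(5/(x + 3)) dx.
Step 2. Evaluate the standard form [assuming x > 1]: now log(x - 1) + ∫(3/(x - 5)) dx + ∫(5/(x + 3)) dx.
Step 3. Evaluate the standard form [assuming x > 5]: now 3*log(x - 5) + log(x - 1) + ∫(5/(x + 3)) dx.
Step 4. Evaluate the standard form [assuming x > -3]: now 3*log(x - 5) + log(x - 1) + 5*log(x + 3).
Answer: 3*log(x - 5) + log(x - 1) + 5*log(x + 3).


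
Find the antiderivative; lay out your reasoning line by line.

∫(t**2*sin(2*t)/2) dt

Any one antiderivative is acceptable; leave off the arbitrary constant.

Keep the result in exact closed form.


Step 1. Integrate ∫(t**2*sin(2*t)/2) dt by parts with u = t**2, dv = (sin(2*t)/2) dt, so v = -cos(2*t)/4: now -t**2*cos(2*t)/4 + ∫(t*cos(2*t)/2) dt.
Step 2. Integrate ∫(t*cos(2*t)/2) dt by parts with u = t, dv = (cos(2*t)/2) dt, so v = sin(2*t)/4: now -t**2*cos(2*t)/4 + t*sin(2*t)/4 + ∫(-sin(2*t)/4) dt.
Step 3. Evaluate the standard form: now -t**2*cos(2*t)/4 + t*sin(2*t)/4 + cos(2*t)/8.
Answer: -t**2*cos(2*t)/4 + t*sin(2*t)/4 + cos(2*t)/8.


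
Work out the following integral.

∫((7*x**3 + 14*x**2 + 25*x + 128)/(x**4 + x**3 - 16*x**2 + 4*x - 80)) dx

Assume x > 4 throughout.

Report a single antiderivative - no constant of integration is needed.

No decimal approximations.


Answer: 5*log(x - 4) + 2*log(x + 5) - 3*atan(x/2)/2.


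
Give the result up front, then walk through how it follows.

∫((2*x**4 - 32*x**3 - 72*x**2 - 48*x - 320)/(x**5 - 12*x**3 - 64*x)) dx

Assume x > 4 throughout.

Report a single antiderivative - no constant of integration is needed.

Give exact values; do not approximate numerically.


The answer is 5*log(x) - 5*log(x - 4) + 2*log(x + 4) - 2*atan(x/2).
Step 1. Decompose ∫((2*x**4 - 32*x**3 - 72*x**2 - 48*x - 320)/(x**5 - 12*x**3 - 64*x)) dx by partial fractions, (2*x**4 - 32*x**3 - 72*x**2 - 48*x - 320)/(x**5 - 12*x**3 - 64*x) = -4/(x**2 + 4) + 2/(x + 4) - 5/(x - 4) + 5/x: now ∫(5/x) dx + ∫(-5/(x - 4)) dx + ∫(2/(x + 4)) dx + ∫(-4/(x**2 + 4)) dx.
Step 2. Evaluate the standard form [assuming x > -4]: now 2*log(x + 4) + ∫(5/x) dx + ∫(-5/(x - 4)) dx + ∫(-4/(x**2 + 4)) dx.
Step 3. Evaluate the standard form [assuming x > 4]: now -5*log(x - 4) + 2*log(x + 4) + ∫(5/x) dx + ∫(-4/(x**2 + 4)) dx.
Step 4. Evaluate the standard form [assuming x > 0]: now 5*log(x) - 5*log(x - 4) + 2*log(x + 4) + ∫(-4/(x**2 + 4)) dx.
Step 5. Evaluate the standard form: now 5*log(x) - 5*log(x - 4) + 2*log(x + 4) - 2*atan(x/2).
Answer: 5*log(x) - 5*log(x - 4) + 2*log(x + 4) - 2*atan(x/2).


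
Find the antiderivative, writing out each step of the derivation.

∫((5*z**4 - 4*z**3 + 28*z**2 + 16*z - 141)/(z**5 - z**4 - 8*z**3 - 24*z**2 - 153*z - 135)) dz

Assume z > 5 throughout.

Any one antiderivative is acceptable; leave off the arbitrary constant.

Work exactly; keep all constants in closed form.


Step 1. Decompose ∫((5*z**4 - 4*z**3 + 28*z**2 + 16*z - 141)/(z**5 - z**4 - 8*z**3 - 24*z**2 - 153*z - 135)) dz by partial fractions, (5*z**4 - 4*z**3 + 28*z**2 + 16*z - 141)/(z**5 - z**4 - 8*z**3 - 24*z**2 - 153*z - 135) = -2/(z**2 + 9) + 2/(z + 3) + 1/(z + 1) + 2/(z - 5): now ∫(2/(z - 5)) dz + ∫(1/(z + 1)) dz + ∫(2/(z + 3)) dz + ∫(-2/(z**2 + 9)) dz.
Step 2. Evaluate the standard form [assuming z > 5]: now 2*log(z - 5) + ∫(1/(z + 1)) dz + ∫(2/(z + 3)) dz + ∫(-2/(z**2 + 9)) dz.
Step 3. Evaluate the standard form [assuming z > -3]: now 2*log(z - 5) + 2*log(z + 3) + ∫(1/(z + 1)) dz + ∫(-2/(z**2 + 9)) dz.
Step 4. Evaluate the standard form [assuming z > -1]: now 2*log(z - 5) + log(z + 1) + 2*log(z + 3) + ∫(-2/(z**2 + 9)) dz.
Step 5. Evaluate the standard form: now 2*log(z - 5) + log(z + 1) + 2*log(z + 3) - 2*atan(z/3)/3.
Answer: 2*log(z - 5) + log(z + 1) + 2*log(z + 3) - 2*atan(z/3)/3.


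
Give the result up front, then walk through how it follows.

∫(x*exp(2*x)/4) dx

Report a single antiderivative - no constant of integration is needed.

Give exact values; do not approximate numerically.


The answer is x*exp(2*x)/8 - exp(2*x)/16.
Step 1. Integrate ∫(x*exp(2*x)/4) dx by parts with u = x, dv = (exp(2*x)/4) dx, so v = exp(2*x)/8: now x*exp(2*x)/8 + ∫(-exp(2*x)/8) dx.
Step 2. Evaluate the standard form: now x*exp(2*x)/8 - exp(2*x)/16.
Answer: x*exp(2*x)/8 - exp(2*x)/16.


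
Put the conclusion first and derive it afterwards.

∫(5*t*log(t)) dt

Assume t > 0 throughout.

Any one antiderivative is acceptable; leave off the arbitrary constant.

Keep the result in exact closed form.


The answer is 5*t**2*log(t)/2 - 5*t**2/4.
Step 1. Integrate ∫(5*t*log(t)) dt by parts with u = log(t), dv = (5*t) dt, so v = 5*t**2/2 [assuming t > 0]: now 5*t**2*log(t)/2 + ∫(-5*t/2) dt.
Step 2. Evaluate the standard form: now 5*t**2*log(t)/2 - 5*t**2/4.
Answer: 5*t**2*log(t)/2 - 5*t**2/4.


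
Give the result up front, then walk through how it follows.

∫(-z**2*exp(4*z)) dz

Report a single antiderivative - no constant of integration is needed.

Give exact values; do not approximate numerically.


The answer is -z**2*exp(4*z)/4 + z*exp(4*z)/8 - exp(4*z)/32.
Step 1. Integrate ∫(-z**2*exp(4*z)) dz by parts with u = z**2, dv = (-exp(4*z)) dz, so v = -exp(4*z)/4: now -z**2*exp(4*z)/4 + ∫(z*exp(4*z)/2) dz.
Step 2. Integrate ∫(z*exp(4*z)/2) dz by parts with u = z, dv = (exp(4*z)/2) dz, so v = exp(4*z)/8: now -z**2*exp(4*z)/4 + z*exp(4*z)/8 + ∫(-exp(4*z)/8) dz.
Step 3. Evaluate the standard form: now -z**2*exp(4*z)/4 + z*exp(4*z)/8 - exp(4*z)/32.
Answer: -z**2*exp(4*z)/4 + z*exp(4*z)/8 - exp(4*z)/32.


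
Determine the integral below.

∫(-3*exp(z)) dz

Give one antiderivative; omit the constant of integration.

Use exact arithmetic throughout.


Answer: -3*exp(z).


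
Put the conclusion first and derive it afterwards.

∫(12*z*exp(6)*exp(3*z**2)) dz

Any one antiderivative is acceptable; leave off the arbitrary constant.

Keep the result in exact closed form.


The answer is 2*exp(3*z**2 + 6).
Step 1. Substitute u = z**2 + 2, turning ∫(12*z*exp(6)*exp(3*z**2)) dz into ∫(6*exp(3*u)) du: now ∫(6*exp(3*u)) du.
Step 2. Evaluate the standard form: now 2*exp(3*u).
Step 3. Substitute back u = z**2 + 2: now 2*exp(3*z**2 + 6).
Answer: 2*exp(3*z**2 + 6).


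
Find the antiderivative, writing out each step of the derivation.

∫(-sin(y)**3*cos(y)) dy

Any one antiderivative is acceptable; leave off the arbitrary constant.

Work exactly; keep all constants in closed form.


Step 1. Substitute u = sin(y), turning ∫(-sin(y)**3*cos(y)) dy into ∫(-u**3) du: now ∫(-u**3) du.
Step 2. Evaluate the standard form: now -u**4/4.
Step 3. Substitute back u = sin(y): now -sin(y)**4/4.
Answer: -sin(y)**4/4.


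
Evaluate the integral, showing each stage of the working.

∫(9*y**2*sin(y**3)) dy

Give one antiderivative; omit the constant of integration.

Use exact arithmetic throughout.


Step 1. Substitute u = y**3, turning ∫(9*y**2*sin(y**3)) dy into ∫(3*sin(u)) du: now ∫(3*sin(u)) du.
Step 2. Evaluate the standard form: now -3*cos(u).
Step 3. Substitute back u = y**3: now -3*cos(y**3).
Answer: -3*cos(y**3).


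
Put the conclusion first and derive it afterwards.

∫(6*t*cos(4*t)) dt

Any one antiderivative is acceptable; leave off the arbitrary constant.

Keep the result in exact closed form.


The answer is 3*t*sin(4*t)/2 + 3*cos(4*t)/8.
Step 1. Integrate ∫(6*t*cos(4*t)) dt by parts with u = t, dv = (6*cos(4*t)) dt, so v = 3*sin(4*t)/2: now 3*t*sin(4*t)/2 + ∫(-3*sin(4*t)/2) dt.
Step 2. Evaluate the standard form: now 3*t*sin(4*t)/2 + 3*cos(4*t)/8.
Answer: 3*t*sin(4*t)/2 + 3*cos(4*t)/8.


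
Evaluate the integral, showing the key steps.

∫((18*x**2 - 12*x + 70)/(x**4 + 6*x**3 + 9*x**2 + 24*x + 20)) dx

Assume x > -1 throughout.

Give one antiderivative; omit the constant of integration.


Step 1. Decompose ∫((18*x**2 - 12*x + 70)/(x**4 + 6*x**3 + 9*x**2 + 24*x + 20)) dx by partial fractions, (18*x**2 - 12*x + 70)/(x**4 + 6*x**3 + 9*x**2 + 24*x + 20) = -2/(x**2 + 4) - 5/(x + 5) + 5/(x + 1): now ∫(5/(x + 1)) dx + ∫(-5/(x + 5)) dx + ∫(-2/(x**2 + 4)) dx.
Step 2. Evaluate the standard form [assuming x > -1]: now 5*log(x + 1) + ∫(-5/(x + 5)) dx + ∫(-2/(x**2 + 4)) dx.
Step 3. Evaluate the standard form [assuming x > -5]: now 5*log(x + 1) - 5*log(x + 5) + ∫(-2/(x**2 + 4)) dx.
Step 4. Evaluate the standard form: now 5*log(x + 1) - 5*log(x + 5) - atan(x/2).
Answer: 5*log(x + 1) - 5*log(x + 5) - atan(x/2).


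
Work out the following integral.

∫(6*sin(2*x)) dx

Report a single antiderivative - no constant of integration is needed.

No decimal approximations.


Answer: -3*cos(2*x).


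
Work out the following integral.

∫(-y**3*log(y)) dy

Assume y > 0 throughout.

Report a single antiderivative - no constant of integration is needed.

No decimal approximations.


Answer: -y**4*log(y)/4 + y**4/16.


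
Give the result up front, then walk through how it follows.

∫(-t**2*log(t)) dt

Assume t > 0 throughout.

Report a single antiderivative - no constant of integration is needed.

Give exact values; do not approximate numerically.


The answer is -t**3*log(t)/3 + t**3/9.
Step 1. Integrate ∫(-t**2*log(t)) dt by parts with u = log(t), dv = (-t**2) dt, so v = -t**3/3 [assuming t > 0]: now -t**3*log(t)/3 + ∫(t**2/3) dt.
Step 2. Evaluate the standard form: now -t**3*log(t)/3 + t**3/9.
Answer: -t**3*log(t)/3 + t**3/9.


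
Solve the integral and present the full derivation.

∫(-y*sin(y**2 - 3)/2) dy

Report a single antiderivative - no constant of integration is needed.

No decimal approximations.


Step 1. Substitute u = y**2 - 3, turning ∫(-y*sin(y**2 - 3)/2) dy into ∫(-sin(u)/4) du: now ∫(-sin(u)/4) du.
Step 2. Evaluate the standard form: now cos(u)/4.
Step 3. Substitute back u = y**2 - 3: now cos(y**2 - 3)/4.
Answer: cos(y**2 - 3)/4.


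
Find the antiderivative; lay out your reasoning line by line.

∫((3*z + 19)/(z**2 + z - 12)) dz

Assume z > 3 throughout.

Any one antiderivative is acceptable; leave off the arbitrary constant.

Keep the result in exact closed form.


Step 1. Decompose ∫((3*z + 19)/(z**2 + z - 12)) dz by partial fractions, (3*z + 19)/(z**2 + z - 12) = -1/(z + 4) + 4/(z - 3): now ∫(4/(z - 3)) dz + ∫(-1/(z + 4)) dz.
Step 2. Evaluate the standard form [assuming z > 3]: now 4*log(z - 3) + ∫(-1/(z + 4)) dz.
Step 3. Evaluate the standard form [assuming z > -4]: now 4*log(z - 3) - log(z + 4).
Answer: 4*log(z - 3) - log(z + 4).


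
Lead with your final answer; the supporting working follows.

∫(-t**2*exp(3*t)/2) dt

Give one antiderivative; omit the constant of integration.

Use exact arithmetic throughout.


The answer is -t**2*exp(3*t)/6 + t*exp(3*t)/9 - exp(3*t)/27.
Step 1. Integrate ∫(-t**2*exp(3*t)/2) dt by parts with u = t**2, dv = (-exp(3*t)/2) dt, so v = -exp(3*t)/6: now -t**2*exp(3*t)/6 + ∫(t*exp(3*t)/3) dt.
Step 2. Integrate ∫(t*exp(3*t)/3) dt by parts with u = t, dv = (exp(3*t)/3) dt, so v = exp(3*t)/9: now -t**2*exp(3*t)/6 + t*exp(3*t)/9 + ∫(-exp(3*t)/9) dt.
Step 3. Evaluate the standard form: now -t**2*exp(3*t)/6 + t*exp(3*t)/9 - exp(3*t)/27.
Answer: -t**2*exp(3*t)/6 + t*exp(3*t)/9 - exp(3*t)/27.


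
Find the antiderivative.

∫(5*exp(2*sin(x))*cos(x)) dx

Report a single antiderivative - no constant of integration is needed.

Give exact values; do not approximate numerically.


Answer: 5*exp(2*sin(x))/2.


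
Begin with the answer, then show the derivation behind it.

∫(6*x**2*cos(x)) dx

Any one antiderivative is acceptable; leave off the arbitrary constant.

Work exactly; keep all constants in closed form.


The answer is 6*x**2*sin(x) + 12*x*cos(x) - 12*sin(x).
Step 1. Integrate ∫(6*x**2*cos(x)) dx by parts with u = x**2, dv = (6*cos(x)) dx, so v = 6*sin(x): now 6*x**2*sin(x) + ∫(-12*x*sin(x)) dx.
Step 2. Integrate ∫(-12*x*sin(x)) dx by parts with u = x, dv = (-12*sin(x)) dx, so v = 12*cos(x): now 6*x**2*sin(x) + 12*x*cos(x) + ∫(-12*cos(x)) dx.
Step 3. Evaluate the standard form: now 6*x**2*sin(x) + 12*x*cos(x) - 12*sin(x).
Answer: 6*x**2*sin(x) + 12*x*cos(x) - 12*sin(x).


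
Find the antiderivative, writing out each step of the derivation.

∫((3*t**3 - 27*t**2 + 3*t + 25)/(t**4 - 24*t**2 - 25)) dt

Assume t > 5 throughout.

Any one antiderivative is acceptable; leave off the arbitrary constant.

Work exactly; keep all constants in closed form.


Step 1. Decompose ∫((3*t**3 - 27*t**2 + 3*t + 25)/(t**4 - 24*t**2 - 25)) dt by partial fractions, (3*t**3 - 27*t**2 + 3*t + 25)/(t**4 - 24*t**2 - 25) = -2/(t**2 + 1) + 4/(t + 5) - 1/(t - 5): now ∫(-1/(t - 5)) dt + ∫(4/(t + 5)) dt + ∫(-2/(t**2 + 1)) dt.
Step 2. Evaluate the standard form [assuming t > -5]: now 4*log(t + 5) + ∫(-1/(t - 5)) dt + ∫(-2/(t**2 + 1)) dt.
Step 3. Evaluate the standard form [assuming t > 5]: now -log(t - 5) + 4*log(t + 5) + ∫(-2/(t**2 + 1)) dt.
Step 4. Evaluate the standard form: now -log(t - 5) + 4*log(t + 5) - 2*atan(t).
Answer: -log(t - 5) + 4*log(t + 5) - 2*atan(t).


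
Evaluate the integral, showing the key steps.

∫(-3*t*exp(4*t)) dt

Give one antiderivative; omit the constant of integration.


Step 1. Integrate ∫(-3*t*exp(4*t)) dt by parts with u = t, dv = (-3*exp(4*t)) dt, so v = -3*exp(4*t)/4: now -3*t*exp(4*t)/4 + ∫(3*exp(4*t)/4) dt.
Step 2. Evaluate the standard form: now -3*t*exp(4*t)/4 + 3*exp(4*t)/16.
Answer: -3*t*exp(4*t)/4 + 3*exp(4*t)/16.


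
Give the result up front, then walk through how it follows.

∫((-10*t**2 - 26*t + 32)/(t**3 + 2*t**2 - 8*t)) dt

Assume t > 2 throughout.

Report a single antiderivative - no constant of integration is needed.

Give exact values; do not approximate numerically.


The answer is -4*log(t) - 5*log(t - 2) - log(t + 4).
Step 1. Decompose ∫((-10*t**2 - 26*t + 32)/(t**3 + 2*t**2 - 8*t)) dt by partial fractions, (-10*t**2 - 26*t + 32)/(t**3 + 2*t**2 - 8*t) = -1/(t + 4) - 5/(t - 2) - 4/t: now ∫(-4/t) dt + ∫(-5/(t - 2)) dt + ∫(-1/(t + 4)) dt.
Step 2. Evaluate the standard form [assuming t > 0]: now -4*log(t) + ∫(-5/(t - 2)) dt + ∫(-1/(t + 4)) dt.
Step 3. Evaluate the standard form [assuming t > 2]: now -4*log(t) - 5*log(t - 2) + ∫(-1/(t + 4)) dt.
Step 4. Evaluate the standard form [assuming t > -4]: now -4*log(t) - 5*log(t - 2) - log(t + 4).
Answer: -4*log(t) - 5*log(t - 2) - log(t + 4).


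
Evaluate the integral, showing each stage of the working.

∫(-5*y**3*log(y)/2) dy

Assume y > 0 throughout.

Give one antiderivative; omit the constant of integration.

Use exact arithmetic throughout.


Step 1. Integrate ∫(-5*y**3*log(y)/2) dy by parts with u = log(y), dv = (-5*y**3/2) dy, so v = -5*y**4/8 [assuming y > 0]: now -5*y**4*log(y)/8 + ∫(5*y**3/8) dy.
Step 2. Evaluate the standard form: now -5*y**4*log(y)/8 + 5*y**4/32.
Answer: -5*y**4*log(y)/8 + 5*y**4/32.


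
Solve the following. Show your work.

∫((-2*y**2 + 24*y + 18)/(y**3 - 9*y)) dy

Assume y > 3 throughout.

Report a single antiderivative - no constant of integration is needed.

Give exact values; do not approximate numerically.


Step 1. Decompose ∫((-2*y**2 + 24*y + 18)/(y**3 - 9*y)) dy by partial fractions, (-2*y**2 + 24*y + 18)/(y**3 - 9*y) = -4/(y + 3) + 4/(y - 3) - 2/y: now ∫(-2/y) dy + ∫(4/(y - 3)) dy + ∫(-4/(y + 3)) dy.
Step 2. Evaluate the standard form [assuming y > -3]: now -4*log(y + 3) + ∫(-2/y) dy + ∫(4/(y - 3)) dy.
Step 3. Evaluate the standard form [assuming y > 3]: now 4*log(y - 3) - 4*log(y + 3) + ∫(-2/y) dy.
Step 4. Evaluate the standard form [assuming y > 0]: now -2*log(y) + 4*log(y - 3) - 4*log(y + 3).
Answer: -2*log(y) + 4*log(y - 3) - 4*log(y + 3).


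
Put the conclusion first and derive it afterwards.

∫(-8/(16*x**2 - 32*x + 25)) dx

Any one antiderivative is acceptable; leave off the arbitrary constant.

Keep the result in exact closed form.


The answer is -2*atan(4*x/3 - 4/3)/3.
Step 1. Substitute u = 4*x - 4, turning ∫(-8/(16*x**2 - 32*x + 25)) dx into ∫(-2/(u**2 + 9)) du: now ∫(-2/(u**2 + 9)) du.
Step 2. Evaluate the standard form: now -2*atan(u/3)/3.
Step 3. Substitute back u = 4*x - 4: now -2*atan(4*x/3 - 4/3)/3.
Answer: -2*atan(4*x/3 - 4/3)/3.


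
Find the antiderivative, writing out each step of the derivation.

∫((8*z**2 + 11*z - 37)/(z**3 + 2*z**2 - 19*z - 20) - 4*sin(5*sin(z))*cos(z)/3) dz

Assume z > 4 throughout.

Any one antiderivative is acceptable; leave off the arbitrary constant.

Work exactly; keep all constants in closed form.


Step 1. Rewrite: now ∫((8*z**2 + 11*z - 37)/(z**3 + 2*z**2 - 19*z - 20)) dz + ∫(-4*sin(5*sin(z))*cos(z)/3) dz.
Step 2. Substitute u = sin(z), turning ∫(-4*sin(5*sin(z))*cos(z)/3) dz into ∫(-4*sin(5*u)/3) du: now ∫((8*z**2 + 11*z - 37)/(z**3 + 2*z**2 - 19*z - 20)) dz + ∫(-4*sin(5*u)/3) du.
Step 3. Evaluate the standard form: now 4*cos(5*u)/15 + ∫((8*z**2 + 11*z - 37)/(z**3 + 2*z**2 - 19*z - 20)) dz.
Step 4. Substitute back u = sin(z): now 4*cos(5*sin(z))/15 + ∫((8*z**2 + 11*z - 37)/(z**3 + 2*z**2 - 19*z - 20)) dz.
Step 5. Decompose ∫((8*z**2 + 11*z - 37)/(z**3 + 2*z**2 - 19*z - 20)) dz by partial fractions, (8*z**2 + 11*z - 37)/(z**3 + 2*z**2 - 19*z - 20) = 3/(z + 5) + 2/(z + 1) + 3/(z - 4): now 4*cos(5*sin(z))/15 + ∫(3/(z - 4)) dz + ∫(2/(z + 1)) dz + ∫(3/(z + 5)) dz.
Step 6. Evaluate the standard form [assuming z > -5]: now 3*log(z + 5) + 4*cos(5*sin(z))/15 + ∫(3/(z - 4)) dz + ∫(2/(z + 1)) dz.
Step 7. Evaluate the standard form [assuming z > 4]: now 3*log(z - 4) + 3*log(z + 5) + 4*cos(5*sin(z))/15 + ∫(2/(z + 1)) dz.
Step 8. Evaluate the standard form [assuming z > -1]: now 3*log(z - 4) + 2*log(z + 1) + 3*log(z + 5) + 4*cos(5*sin(z))/15.
Answer: 3*log(z - 4) + 2*log(z + 1) + 3*log(z + 5) + 4*cos(5*sin(z))/15.


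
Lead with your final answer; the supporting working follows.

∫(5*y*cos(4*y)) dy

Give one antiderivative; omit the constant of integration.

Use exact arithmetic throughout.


The answer is 5*y*sin(4*y)/4 + 5*cos(4*y)/16.
Step 1. Integrate ∫(5*y*cos(4*y)) dy by parts with u = y, dv = (5*cos(4*y)) dy, so v = 5*sin(4*y)/4: now 5*y*sin(4*y)/4 + ∫(-5*sin(4*y)/4) dy.
Step 2. Evaluate the standard form: now 5*y*sin(4*y)/4 + 5*cos(4*y)/16.
Answer: 5*y*sin(4*y)/4 + 5*cos(4*y)/16.


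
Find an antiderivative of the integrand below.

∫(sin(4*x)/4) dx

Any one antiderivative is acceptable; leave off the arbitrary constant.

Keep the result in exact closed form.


Answer: -cos(4*x)/16.


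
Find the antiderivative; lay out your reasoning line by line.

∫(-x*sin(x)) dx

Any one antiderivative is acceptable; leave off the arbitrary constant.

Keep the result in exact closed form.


Step 1. Integrate ∫(-x*sin(x)) dx by parts with u = x, dv = (-sin(x)) dx, so v = cos(x): now x*cos(x) + ∫(-cos(x)) dx.
Step 2. Evaluate the standard form: now x*cos(x) - sin(x).
Answer: x*cos(x) - sin(x).


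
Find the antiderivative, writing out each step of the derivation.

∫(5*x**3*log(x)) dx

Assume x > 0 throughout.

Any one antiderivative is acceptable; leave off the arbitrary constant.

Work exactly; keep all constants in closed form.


Step 1. Integrate ∫(5*x**3*log(x)) dx by parts with u = log(x), dv = (5*x**3) dx, so v = 5*x**4/4 [assuming x > 0]: now 5*x**4*log(x)/4 + ∫(-5*x**3/4) dx.
Step 2. Evaluate the standard form: now 5*x**4*log(x)/4 - 5*x**4/16.
Answer: 5*x**4*log(x)/4 - 5*x**4/16.


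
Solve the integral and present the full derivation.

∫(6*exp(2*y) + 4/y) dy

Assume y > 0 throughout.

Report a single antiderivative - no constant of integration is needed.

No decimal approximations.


Step 1. Rewrite: now ∫(4/y) dy + ∫(6*exp(2*y)) dy.
Step 2. Evaluate the standard form [assuming y > 0]: now 4*log(y) + ∫(6*exp(2*y)) dy.
Step 3. Evaluate the standard form: now 3*exp(2*y) + 4*log(y).
Answer: 3*exp(2*y) + 4*log(y).


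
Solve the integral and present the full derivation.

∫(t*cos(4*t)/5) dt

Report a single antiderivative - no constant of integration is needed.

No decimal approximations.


Step 1. Integrate ∫(t*cos(4*t)/5) dt by parts with u = t, dv = (cos(4*t)/5) dt, so v = sin(4*t)/20: now t*sin(4*t)/20 + ∫(-sin(4*t)/20) dt.
Step 2. Evaluate the standard form: now t*sin(4*t)/20 + cos(4*t)/80.
Answer: t*sin(4*t)/20 + cos(4*t)/80.


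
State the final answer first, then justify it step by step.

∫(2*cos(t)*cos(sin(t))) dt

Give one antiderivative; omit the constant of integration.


The answer is 2*sin(sin(t)).
Step 1. Substitute u = sin(t), turning ∫(2*cos(t)*cos(sin(t))) dt into ∫(2*cos(u)) du: now ∫(2*cos(u)) du.
Step 2. Evaluate the standard form: now 2*sin(u).
Step 3. Substitute back u = sin(t): now 2*sin(sin(t)).
Answer: 2*sin(sin(t)).


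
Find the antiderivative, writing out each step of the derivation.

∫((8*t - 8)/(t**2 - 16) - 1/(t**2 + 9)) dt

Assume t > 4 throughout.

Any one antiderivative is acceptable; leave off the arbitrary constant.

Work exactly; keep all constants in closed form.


Step 1. Rewrite: now ∫((8*t - 8)/(t**2 - 16)) dt + ∫(-1/(t**2 + 9)) dt.
Step 2. Evaluate the standard form: now -atan(t/3)/3 + ∫((8*t - 8)/(t**2 - 16)) dt.
Step 3. Decompose ∫((8*t - 8)/(t**2 - 16)) dt by partial fractions, (8*t - 8)/(t**2 - 16) = 5/(t + 4) + 3/(t - 4): now -atan(t/3)/3 + ∫(3/(t - 4)) dt + ∫(5/(t + 4)) dt.
Step 4. Evaluate the standard form [assuming t > -4]: now 5*log(t + 4) - atan(t/3)/3 + ∫(3/(t - 4)) dt.
Step 5. Evaluate the standard form [assuming t > 4]: now 3*log(t - 4) + 5*log(t + 4) - atan(t/3)/3.
Answer: 3*log(t - 4) + 5*log(t + 4) - atan(t/3)/3.


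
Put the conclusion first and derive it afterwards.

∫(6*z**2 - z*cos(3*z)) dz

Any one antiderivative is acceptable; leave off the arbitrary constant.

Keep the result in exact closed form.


The answer is 2*z**3 - z*sin(3*z)/3 - cos(3*z)/9.
Step 1. Rewrite: now ∫(6*z**2) dz + ∫(-z*cos(3*z)) dz.
Step 2. Evaluate the standard form: now 2*z**3 + ∫(-z*cos(3*z)) dz.
Step 3. Integrate ∫(-z*cos(3*z)) dz by parts with u = z, dv = (-cos(3*z)) dz, so v = -sin(3*z)/3: now 2*z**3 - z*sin(3*z)/3 + ∫(sin(3*z)/3) dz.
Step 4. Evaluate the standard form: now 2*z**3 - z*sin(3*z)/3 - cos(3*z)/9.
Answer: 2*z**3 - z*sin(3*z)/3 - cos(3*z)/9.


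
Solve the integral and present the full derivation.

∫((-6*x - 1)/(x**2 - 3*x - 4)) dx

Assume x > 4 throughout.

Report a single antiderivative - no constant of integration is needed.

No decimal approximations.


Step 1. Decompose ∫((-6*x - 1)/(x**2 - 3*x - 4)) dx by partial fractions, (-6*x - 1)/(x**2 - 3*x - 4) = -1/(x + 1) - 5/(x - 4): now ∫(-5/(x - 4)) dx + ∫(-1/(x + 1)) dx.
Step 2. Evaluate the standard form [assuming x > -1]: now -log(x + 1) + ∫(-5/(x - 4)) dx.
Step 3. Evaluate the standard form [assuming x > 4]: now -5*log(x - 4) - log(x + 1).
Answer: -5*log(x - 4) - log(x + 1).
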